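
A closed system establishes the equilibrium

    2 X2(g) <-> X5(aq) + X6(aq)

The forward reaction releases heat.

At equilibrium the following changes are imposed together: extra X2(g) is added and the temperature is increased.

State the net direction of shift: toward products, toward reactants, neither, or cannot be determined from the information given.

cannot be determined

Adding X2 (g), a reactant, drives the reaction to the right.
The forward reaction is exothermic. Raising T favours the endothermic direction — shift to the left.
The individual effects push in opposite directions; without quantitative information the net direction cannot be determined.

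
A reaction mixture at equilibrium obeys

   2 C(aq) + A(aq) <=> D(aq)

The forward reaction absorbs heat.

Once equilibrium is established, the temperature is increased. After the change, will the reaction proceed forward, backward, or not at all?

The forward reaction is endothermic. Raising T favours the endothermic direction — shift to the right.

right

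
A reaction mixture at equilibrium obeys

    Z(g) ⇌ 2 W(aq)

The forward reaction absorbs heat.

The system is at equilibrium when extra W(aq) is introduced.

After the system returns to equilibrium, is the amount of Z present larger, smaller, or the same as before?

increases

Adding W (aq), a product, drives the reaction to the left.
The net shift is to the left. Z is a reactant, so its amount increases.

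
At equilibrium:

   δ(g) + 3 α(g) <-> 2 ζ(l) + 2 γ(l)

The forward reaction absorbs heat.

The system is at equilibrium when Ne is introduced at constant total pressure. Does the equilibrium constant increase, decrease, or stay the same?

unchanged

The equilibrium constant depends only on temperature. This perturbation may move the position of equilibrium, but since T is unchanged, K itself is unchanged.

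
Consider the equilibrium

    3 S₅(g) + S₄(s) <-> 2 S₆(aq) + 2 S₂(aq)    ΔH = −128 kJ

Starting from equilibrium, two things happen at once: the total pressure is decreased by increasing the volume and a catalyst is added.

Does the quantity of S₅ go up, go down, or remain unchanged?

Gas moles: reactants 3, products 0 (Δn_gas = -3). Expansion shifts the system toward the side with more moles of gas — to the left.
A catalyst speeds both forward and reverse rates equally; it changes neither Q nor K — no shift from this change.
The net shift is to the left. S₅ is a reactant, so its amount increases.

increases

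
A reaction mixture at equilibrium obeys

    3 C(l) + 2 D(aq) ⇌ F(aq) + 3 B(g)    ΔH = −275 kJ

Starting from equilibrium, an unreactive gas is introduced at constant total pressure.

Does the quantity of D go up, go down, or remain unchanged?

decreases

Adding inert gas at constant total pressure expands the volume and lowers every reacting partial pressure. With Δn_gas = 3 − 0 = +3, Q moves away from K toward the side with fewer gas moles, so the system shifts toward the side with more gas moles — to the right.
The net shift is to the right. D is a reactant, so its amount decreases.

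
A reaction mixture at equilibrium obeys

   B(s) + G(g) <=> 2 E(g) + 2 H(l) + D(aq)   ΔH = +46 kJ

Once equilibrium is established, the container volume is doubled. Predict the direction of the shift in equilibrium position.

Gas moles: reactants 1, products 2 (Δn_gas = +1). Expansion shifts the system toward the side with more moles of gas — to the right.

right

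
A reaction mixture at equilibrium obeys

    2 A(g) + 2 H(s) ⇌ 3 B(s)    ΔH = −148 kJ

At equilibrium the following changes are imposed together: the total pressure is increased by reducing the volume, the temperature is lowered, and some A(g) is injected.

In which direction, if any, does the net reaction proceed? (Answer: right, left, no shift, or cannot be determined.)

Gas moles: reactants 2, products 0 (Δn_gas = -2). Compression shifts the system toward the side with fewer moles of gas — to the right.
The forward reaction is exothermic. Lowering T favours the exothermic direction — shift to the right.
Adding A (g), a reactant, drives the reaction to the right.
All effects act in the same direction — net shift to the right.

right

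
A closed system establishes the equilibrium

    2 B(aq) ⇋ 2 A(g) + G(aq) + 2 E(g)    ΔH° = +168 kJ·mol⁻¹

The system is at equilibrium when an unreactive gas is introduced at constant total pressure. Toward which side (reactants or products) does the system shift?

right

Adding inert gas at constant total pressure expands the volume and lowers every reacting partial pressure. With Δn_gas = 4 − 0 = +4, Q moves away from K toward the side with fewer gas moles, so the system shifts toward the side with more gas moles — to the right.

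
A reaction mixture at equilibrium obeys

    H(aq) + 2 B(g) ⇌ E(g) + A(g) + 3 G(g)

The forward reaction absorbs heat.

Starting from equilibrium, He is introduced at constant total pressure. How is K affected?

The equilibrium constant depends only on temperature. This perturbation may move the position of equilibrium, but since T is unchanged, K itself is unchanged.

unchanged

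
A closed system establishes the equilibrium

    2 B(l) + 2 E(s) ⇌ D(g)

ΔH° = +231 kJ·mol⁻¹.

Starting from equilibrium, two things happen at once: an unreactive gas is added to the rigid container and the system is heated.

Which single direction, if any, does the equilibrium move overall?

right

At constant volume, adding an inert gas leaves every reacting species' partial pressure unchanged, so Q is unchanged — no shift from this change.
The forward reaction is endothermic. Raising T favours the endothermic direction — shift to the right.
Only the nonzero effect(s) matter; the net shift is to the right.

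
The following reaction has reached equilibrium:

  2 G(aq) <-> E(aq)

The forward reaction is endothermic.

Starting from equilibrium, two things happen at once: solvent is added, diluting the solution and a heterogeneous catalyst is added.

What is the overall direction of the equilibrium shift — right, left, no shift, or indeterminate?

Dilution lowers every aqueous concentration by the same factor. Δn_aq = 1 − 2 = -1, so the system shifts toward the side with more dissolved moles — to the left.
A catalyst speeds both forward and reverse rates equally; it changes neither Q nor K — no shift from this change.
Only the nonzero effect(s) matter; the net shift is to the left.

left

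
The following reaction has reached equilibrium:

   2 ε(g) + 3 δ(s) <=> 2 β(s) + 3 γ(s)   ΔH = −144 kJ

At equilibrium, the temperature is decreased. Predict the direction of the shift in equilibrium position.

The forward reaction is exothermic. Lowering T favours the exothermic direction — shift to the right.

right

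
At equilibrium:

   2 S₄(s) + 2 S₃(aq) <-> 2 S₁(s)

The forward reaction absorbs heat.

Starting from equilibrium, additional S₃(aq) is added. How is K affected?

The equilibrium constant depends only on temperature. This perturbation may move the position of equilibrium, but since T is unchanged, K itself is unchanged.

unchanged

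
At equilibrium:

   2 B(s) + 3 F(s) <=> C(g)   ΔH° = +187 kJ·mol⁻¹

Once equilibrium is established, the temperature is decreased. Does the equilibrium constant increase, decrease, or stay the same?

K depends on temperature via the van 't Hoff relation. The forward reaction is endothermic, so lowering T decreases K.

decreases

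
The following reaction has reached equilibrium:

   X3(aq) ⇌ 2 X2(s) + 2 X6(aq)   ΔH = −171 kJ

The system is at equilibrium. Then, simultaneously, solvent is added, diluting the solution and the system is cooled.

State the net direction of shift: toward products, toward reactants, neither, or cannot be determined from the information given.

Dilution lowers every aqueous concentration by the same factor. Δn_aq = 2 − 1 = +1, so the system shifts toward the side with more dissolved moles — to the right.
The forward reaction is exothermic. Lowering T favours the exothermic direction — shift to the right.
All effects act in the same direction — net shift to the right.

right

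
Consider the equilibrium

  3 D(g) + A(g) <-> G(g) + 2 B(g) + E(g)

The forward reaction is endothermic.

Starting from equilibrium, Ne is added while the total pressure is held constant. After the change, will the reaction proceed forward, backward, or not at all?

Adding inert gas at constant total pressure expands the volume, scaling every reacting partial pressure by the same factor. Δn_gas = 4 − 4 = 0, so Q is unchanged — no shift.

no shift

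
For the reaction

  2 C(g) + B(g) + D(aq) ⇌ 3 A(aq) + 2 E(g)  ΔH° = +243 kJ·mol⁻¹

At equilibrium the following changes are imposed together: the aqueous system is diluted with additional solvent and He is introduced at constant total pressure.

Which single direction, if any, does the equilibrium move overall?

Dilution lowers every aqueous concentration by the same factor. Δn_aq = 3 − 1 = +2, so the system shifts toward the side with more dissolved moles — to the right.
Adding inert gas at constant total pressure expands the volume and lowers every reacting partial pressure. With Δn_gas = 2 − 3 = -1, Q moves away from K toward the side with fewer gas moles, so the system shifts toward the side with more gas moles — to the left.
The individual effects push in opposite directions; without quantitative information the net direction cannot be determined.

cannot be determined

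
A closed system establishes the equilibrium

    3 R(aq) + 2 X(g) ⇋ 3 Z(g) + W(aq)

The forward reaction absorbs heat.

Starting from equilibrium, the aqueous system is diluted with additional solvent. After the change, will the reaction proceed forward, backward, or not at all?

left

Dilution lowers every aqueous concentration by the same factor. Δn_aq = 1 − 3 = -2, so the system shifts toward the side with more dissolved moles — to the left.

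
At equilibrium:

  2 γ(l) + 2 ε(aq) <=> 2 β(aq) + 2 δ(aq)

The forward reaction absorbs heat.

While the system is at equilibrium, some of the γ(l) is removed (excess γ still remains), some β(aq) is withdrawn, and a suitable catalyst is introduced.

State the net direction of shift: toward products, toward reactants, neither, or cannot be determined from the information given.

γ is a pure liquid; its activity is 1 regardless of amount, so Q is unaffected — no shift from this change.
Removing β (aq), a product, drives the reaction to the right.
A catalyst speeds both forward and reverse rates equally; it changes neither Q nor K — no shift from this change.
Only the nonzero effect(s) matter; the net shift is to the right.

right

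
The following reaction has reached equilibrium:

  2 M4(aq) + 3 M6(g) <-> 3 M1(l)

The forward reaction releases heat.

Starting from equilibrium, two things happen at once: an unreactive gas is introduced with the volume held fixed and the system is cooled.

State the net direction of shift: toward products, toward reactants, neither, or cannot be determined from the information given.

right

At constant volume, adding an inert gas leaves every reacting species' partial pressure unchanged, so Q is unchanged — no shift from this change.
The forward reaction is exothermic. Lowering T favours the exothermic direction — shift to the right.
Only the nonzero effect(s) matter; the net shift is to the right.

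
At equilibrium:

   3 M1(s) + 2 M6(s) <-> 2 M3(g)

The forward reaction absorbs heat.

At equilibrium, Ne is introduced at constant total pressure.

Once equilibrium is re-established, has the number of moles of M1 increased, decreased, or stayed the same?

decreases

Adding inert gas at constant total pressure expands the volume and lowers every reacting partial pressure. With Δn_gas = 2 − 0 = +2, Q moves away from K toward the side with fewer gas moles, so the system shifts toward the side with more gas moles — to the right.
The net shift is to the right. M1 is a reactant, so its amount decreases.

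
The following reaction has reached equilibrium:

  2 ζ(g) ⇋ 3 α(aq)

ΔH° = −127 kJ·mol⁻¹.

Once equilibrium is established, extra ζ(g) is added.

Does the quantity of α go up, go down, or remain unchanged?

Adding ζ (g), a reactant, drives the reaction to the right.
The net shift is to the right. α is a product, so its amount increases.

increases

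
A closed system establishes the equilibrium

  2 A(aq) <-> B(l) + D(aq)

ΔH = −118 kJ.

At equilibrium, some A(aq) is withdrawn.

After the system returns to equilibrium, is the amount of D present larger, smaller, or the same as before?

Removing A (aq), a reactant, drives the reaction to the left.
The net shift is to the left. D is a product, so its amount decreases.

decreases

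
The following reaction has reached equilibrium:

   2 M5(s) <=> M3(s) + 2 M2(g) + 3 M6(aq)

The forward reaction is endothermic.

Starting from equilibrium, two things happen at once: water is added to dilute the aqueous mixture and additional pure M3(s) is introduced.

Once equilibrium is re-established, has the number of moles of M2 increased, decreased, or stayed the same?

increases

Dilution lowers every aqueous concentration by the same factor. Δn_aq = 3 − 0 = +3, so the system shifts toward the side with more dissolved moles — to the right.
M3 is a pure solid; its activity is 1 regardless of amount, so Q is unaffected — no shift from this change.
The net shift is to the right. M2 is a product, so its amount increases.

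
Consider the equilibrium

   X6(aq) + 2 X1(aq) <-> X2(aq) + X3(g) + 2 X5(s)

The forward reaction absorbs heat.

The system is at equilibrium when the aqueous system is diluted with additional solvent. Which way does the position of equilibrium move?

Dilution lowers every aqueous concentration by the same factor. Δn_aq = 1 − 3 = -2, so the system shifts toward the side with more dissolved moles — to the left.

left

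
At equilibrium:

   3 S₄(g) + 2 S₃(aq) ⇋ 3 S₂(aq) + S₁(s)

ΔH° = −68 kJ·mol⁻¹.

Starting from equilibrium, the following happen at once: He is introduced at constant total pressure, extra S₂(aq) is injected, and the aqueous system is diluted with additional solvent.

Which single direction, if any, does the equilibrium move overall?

Adding inert gas at constant total pressure expands the volume and lowers every reacting partial pressure. With Δn_gas = 0 − 3 = -3, Q moves away from K toward the side with fewer gas moles, so the system shifts toward the side with more gas moles — to the left.
Adding S₂ (aq), a product, drives the reaction to the left.
Dilution lowers every aqueous concentration by the same factor. Δn_aq = 3 − 2 = +1, so the system shifts toward the side with more dissolved moles — to the right.
The individual effects push in opposite directions; without quantitative information the net direction cannot be determined.

cannot be determined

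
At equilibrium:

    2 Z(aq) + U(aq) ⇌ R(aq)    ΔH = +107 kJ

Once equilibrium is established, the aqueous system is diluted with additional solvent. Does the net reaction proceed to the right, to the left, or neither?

Dilution lowers every aqueous concentration by the same factor. Δn_aq = 1 − 3 = -2, so the system shifts toward the side with more dissolved moles — to the left.

left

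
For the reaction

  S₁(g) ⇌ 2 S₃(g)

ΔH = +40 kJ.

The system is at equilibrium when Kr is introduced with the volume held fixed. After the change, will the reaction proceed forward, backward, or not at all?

no shift

At constant volume, adding an inert gas leaves every reacting species' partial pressure unchanged, so Q is unchanged — no shift from this change.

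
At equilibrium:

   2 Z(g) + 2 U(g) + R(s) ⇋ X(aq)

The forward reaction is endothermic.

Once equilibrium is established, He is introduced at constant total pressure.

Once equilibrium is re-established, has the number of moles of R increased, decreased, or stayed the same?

increases

Adding inert gas at constant total pressure expands the volume and lowers every reacting partial pressure. With Δn_gas = 0 − 4 = -4, Q moves away from K toward the side with fewer gas moles, so the system shifts toward the side with more gas moles — to the left.
The net shift is to the left. R is a reactant, so its amount increases.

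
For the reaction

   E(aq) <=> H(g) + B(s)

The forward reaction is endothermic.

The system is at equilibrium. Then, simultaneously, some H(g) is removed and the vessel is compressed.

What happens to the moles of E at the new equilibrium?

cannot be determined

Removing H (g), a product, drives the reaction to the right.
Gas moles: reactants 0, products 1 (Δn_gas = +1). Compression shifts the system toward the side with fewer moles of gas — to the left.
The two effects oppose each other, so the net shift — and hence the change in E — cannot be determined from the given information.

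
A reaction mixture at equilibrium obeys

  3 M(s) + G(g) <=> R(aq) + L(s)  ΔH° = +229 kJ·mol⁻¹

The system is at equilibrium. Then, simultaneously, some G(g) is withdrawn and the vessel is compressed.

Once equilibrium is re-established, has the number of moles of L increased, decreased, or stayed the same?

Removing G (g), a reactant, drives the reaction to the left.
Gas moles: reactants 1, products 0 (Δn_gas = -1). Compression shifts the system toward the side with fewer moles of gas — to the right.
The two effects oppose each other, so the net shift — and hence the change in L — cannot be determined from the given information.

cannot be determined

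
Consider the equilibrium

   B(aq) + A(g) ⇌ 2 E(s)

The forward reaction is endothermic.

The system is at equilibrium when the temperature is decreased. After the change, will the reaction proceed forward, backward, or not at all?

left

The forward reaction is endothermic. Lowering T favours the exothermic direction — shift to the left.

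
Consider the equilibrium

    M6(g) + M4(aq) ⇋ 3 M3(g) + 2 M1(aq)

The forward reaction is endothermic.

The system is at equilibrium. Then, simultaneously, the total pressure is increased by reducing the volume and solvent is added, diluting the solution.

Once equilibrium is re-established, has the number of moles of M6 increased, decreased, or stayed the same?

Gas moles: reactants 1, products 3 (Δn_gas = +2). Compression shifts the system toward the side with fewer moles of gas — to the left.
Dilution lowers every aqueous concentration by the same factor. Δn_aq = 2 − 1 = +1, so the system shifts toward the side with more dissolved moles — to the right.
The two effects oppose each other, so the net shift — and hence the change in M6 — cannot be determined from the given information.

cannot be determined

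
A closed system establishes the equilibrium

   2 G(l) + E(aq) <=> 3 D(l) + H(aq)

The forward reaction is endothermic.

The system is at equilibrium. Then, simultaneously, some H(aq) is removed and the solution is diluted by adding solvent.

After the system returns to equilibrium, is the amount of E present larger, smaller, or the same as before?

Removing H (aq), a product, drives the reaction to the right.
Dilution scales every aqueous concentration by the same factor. Δn_aq = 1 − 1 = 0, so Q is unchanged — no shift.
The net shift is to the right. E is a reactant, so its amount decreases.

decreases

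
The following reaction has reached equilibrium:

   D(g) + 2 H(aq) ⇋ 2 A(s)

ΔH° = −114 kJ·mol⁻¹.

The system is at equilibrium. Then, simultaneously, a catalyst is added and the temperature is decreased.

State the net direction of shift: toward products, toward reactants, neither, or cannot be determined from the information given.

right

A catalyst speeds both forward and reverse rates equally; it changes neither Q nor K — no shift from this change.
The forward reaction is exothermic. Lowering T favours the exothermic direction — shift to the right.
Only the nonzero effect(s) matter; the net shift is to the right.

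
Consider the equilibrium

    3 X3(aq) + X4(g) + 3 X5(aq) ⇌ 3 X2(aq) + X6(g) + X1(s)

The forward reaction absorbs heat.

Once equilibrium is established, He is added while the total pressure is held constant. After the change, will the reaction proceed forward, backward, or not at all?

Adding inert gas at constant total pressure expands the volume, scaling every reacting partial pressure by the same factor. Δn_gas = 1 − 1 = 0, so Q is unchanged — no shift.

no shift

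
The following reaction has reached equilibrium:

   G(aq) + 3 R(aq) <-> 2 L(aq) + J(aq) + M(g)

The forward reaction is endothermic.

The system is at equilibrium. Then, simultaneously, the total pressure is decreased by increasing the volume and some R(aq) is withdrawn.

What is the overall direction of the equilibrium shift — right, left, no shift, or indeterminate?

cannot be determined

Gas moles: reactants 0, products 1 (Δn_gas = +1). Expansion shifts the system toward the side with more moles of gas — to the right.
Removing R (aq), a reactant, drives the reaction to the left.
The individual effects push in opposite directions; without quantitative information the net direction cannot be determined.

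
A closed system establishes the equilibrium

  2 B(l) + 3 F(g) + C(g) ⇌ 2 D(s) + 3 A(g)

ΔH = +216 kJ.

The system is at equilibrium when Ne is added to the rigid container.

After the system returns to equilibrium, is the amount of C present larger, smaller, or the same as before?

At constant volume, adding an inert gas leaves every reacting species' partial pressure unchanged, so Q is unchanged — no shift from this change.
No net shift occurs, so the amount of C is unchanged.

unchanged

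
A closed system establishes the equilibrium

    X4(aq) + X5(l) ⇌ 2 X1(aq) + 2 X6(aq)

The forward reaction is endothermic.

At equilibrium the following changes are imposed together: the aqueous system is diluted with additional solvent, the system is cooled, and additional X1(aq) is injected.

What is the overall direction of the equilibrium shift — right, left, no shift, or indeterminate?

cannot be determined

Dilution lowers every aqueous concentration by the same factor. Δn_aq = 4 − 1 = +3, so the system shifts toward the side with more dissolved moles — to the right.
The forward reaction is endothermic. Lowering T favours the exothermic direction — shift to the left.
Adding X1 (aq), a product, drives the reaction to the left.
The individual effects push in opposite directions; without quantitative information the net direction cannot be determined.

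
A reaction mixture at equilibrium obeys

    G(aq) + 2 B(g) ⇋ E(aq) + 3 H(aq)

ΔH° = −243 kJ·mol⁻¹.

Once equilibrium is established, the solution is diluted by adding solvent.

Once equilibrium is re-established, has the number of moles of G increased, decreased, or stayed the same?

decreases

Dilution lowers every aqueous concentration by the same factor. Δn_aq = 4 − 1 = +3, so the system shifts toward the side with more dissolved moles — to the right.
The net shift is to the right. G is a reactant, so its amount decreases.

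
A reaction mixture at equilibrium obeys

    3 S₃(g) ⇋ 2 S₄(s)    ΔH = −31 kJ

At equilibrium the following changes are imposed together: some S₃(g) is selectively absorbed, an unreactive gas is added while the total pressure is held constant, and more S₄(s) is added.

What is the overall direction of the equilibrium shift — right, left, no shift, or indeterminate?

left

Removing S₃ (g), a reactant, drives the reaction to the left.
Adding inert gas at constant total pressure expands the volume and lowers every reacting partial pressure. With Δn_gas = 0 − 3 = -3, Q moves away from K toward the side with fewer gas moles, so the system shifts toward the side with more gas moles — to the left.
S₄ is a pure solid; its activity is 1 regardless of amount, so Q is unaffected — no shift from this change.
Only the nonzero effect(s) matter; the net shift is to the left.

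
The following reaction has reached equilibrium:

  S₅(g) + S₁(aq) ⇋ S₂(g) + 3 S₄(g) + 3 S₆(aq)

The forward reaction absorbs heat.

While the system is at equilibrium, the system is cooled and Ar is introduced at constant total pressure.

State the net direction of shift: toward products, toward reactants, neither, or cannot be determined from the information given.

cannot be determined

The forward reaction is endothermic. Lowering T favours the exothermic direction — shift to the left.
Adding inert gas at constant total pressure expands the volume and lowers every reacting partial pressure. With Δn_gas = 4 − 1 = +3, Q moves away from K toward the side with fewer gas moles, so the system shifts toward the side with more gas moles — to the right.
The individual effects push in opposite directions; without quantitative information the net direction cannot be determined.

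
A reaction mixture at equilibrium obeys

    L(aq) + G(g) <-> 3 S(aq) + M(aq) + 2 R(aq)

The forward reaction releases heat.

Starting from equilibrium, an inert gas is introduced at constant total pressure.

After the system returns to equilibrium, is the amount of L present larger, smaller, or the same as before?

Adding inert gas at constant total pressure expands the volume and lowers every reacting partial pressure. With Δn_gas = 0 − 1 = -1, Q moves away from K toward the side with fewer gas moles, so the system shifts toward the side with more gas moles — to the left.
The net shift is to the left. L is a reactant, so its amount increases.

increases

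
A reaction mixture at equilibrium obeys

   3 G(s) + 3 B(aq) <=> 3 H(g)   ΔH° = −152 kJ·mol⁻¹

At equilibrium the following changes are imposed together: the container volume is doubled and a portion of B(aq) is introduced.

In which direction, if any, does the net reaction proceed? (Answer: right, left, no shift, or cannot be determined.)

Gas moles: reactants 0, products 3 (Δn_gas = +3). Expansion shifts the system toward the side with more moles of gas — to the right.
Adding B (aq), a reactant, drives the reaction to the right.
All effects act in the same direction — net shift to the right.

right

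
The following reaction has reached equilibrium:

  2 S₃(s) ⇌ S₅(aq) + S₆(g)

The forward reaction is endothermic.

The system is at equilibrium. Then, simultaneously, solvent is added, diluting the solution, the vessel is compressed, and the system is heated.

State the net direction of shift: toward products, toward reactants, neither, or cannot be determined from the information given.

Dilution lowers every aqueous concentration by the same factor. Δn_aq = 1 − 0 = +1, so the system shifts toward the side with more dissolved moles — to the right.
Gas moles: reactants 0, products 1 (Δn_gas = +1). Compression shifts the system toward the side with fewer moles of gas — to the left.
The forward reaction is endothermic. Raising T favours the endothermic direction — shift to the right.
The individual effects push in opposite directions; without quantitative information the net direction cannot be determined.

cannot be determined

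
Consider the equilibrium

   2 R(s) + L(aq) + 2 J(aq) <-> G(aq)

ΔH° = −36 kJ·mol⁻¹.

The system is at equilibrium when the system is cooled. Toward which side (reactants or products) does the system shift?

The forward reaction is exothermic. Lowering T favours the exothermic direction — shift to the right.

right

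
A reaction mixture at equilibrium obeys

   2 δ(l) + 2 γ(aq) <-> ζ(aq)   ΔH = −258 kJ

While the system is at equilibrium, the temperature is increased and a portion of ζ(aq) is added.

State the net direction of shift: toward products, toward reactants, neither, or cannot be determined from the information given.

The forward reaction is exothermic. Raising T favours the endothermic direction — shift to the left.
Adding ζ (aq), a product, drives the reaction to the left.
All effects act in the same direction — net shift to the left.

left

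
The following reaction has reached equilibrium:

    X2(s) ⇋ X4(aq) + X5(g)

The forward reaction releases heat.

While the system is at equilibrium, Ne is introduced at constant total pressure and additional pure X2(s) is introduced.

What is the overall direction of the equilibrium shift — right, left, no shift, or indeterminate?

right

Adding inert gas at constant total pressure expands the volume and lowers every reacting partial pressure. With Δn_gas = 1 − 0 = +1, Q moves away from K toward the side with fewer gas moles, so the system shifts toward the side with more gas moles — to the right.
X2 is a pure solid; its activity is 1 regardless of amount, so Q is unaffected — no shift from this change.
Only the nonzero effect(s) matter; the net shift is to the right.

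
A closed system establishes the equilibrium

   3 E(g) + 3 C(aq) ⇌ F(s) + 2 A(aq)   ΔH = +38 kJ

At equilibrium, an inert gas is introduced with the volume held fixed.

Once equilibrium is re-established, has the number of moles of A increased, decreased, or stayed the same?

unchanged

At constant volume, adding an inert gas leaves every reacting species' partial pressure unchanged, so Q is unchanged — no shift from this change.
No net shift occurs, so the amount of A is unchanged.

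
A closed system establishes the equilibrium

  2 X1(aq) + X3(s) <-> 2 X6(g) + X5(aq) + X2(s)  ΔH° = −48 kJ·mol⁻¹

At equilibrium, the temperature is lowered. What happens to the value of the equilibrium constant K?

increases

K depends on temperature via the van 't Hoff relation. The forward reaction is exothermic, so lowering T increases K.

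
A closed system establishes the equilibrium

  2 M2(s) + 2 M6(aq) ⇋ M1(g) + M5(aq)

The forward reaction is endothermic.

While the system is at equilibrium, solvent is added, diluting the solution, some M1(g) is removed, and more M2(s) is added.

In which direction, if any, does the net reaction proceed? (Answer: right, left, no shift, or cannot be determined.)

Dilution lowers every aqueous concentration by the same factor. Δn_aq = 1 − 2 = -1, so the system shifts toward the side with more dissolved moles — to the left.
Removing M1 (g), a product, drives the reaction to the right.
M2 is a pure solid; its activity is 1 regardless of amount, so Q is unaffected — no shift from this change.
The individual effects push in opposite directions; without quantitative information the net direction cannot be determined.

cannot be determined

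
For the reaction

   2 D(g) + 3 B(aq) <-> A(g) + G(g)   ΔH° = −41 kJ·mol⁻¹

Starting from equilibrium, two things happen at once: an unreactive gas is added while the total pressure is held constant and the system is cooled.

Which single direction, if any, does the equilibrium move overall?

Adding inert gas at constant total pressure expands the volume, scaling every reacting partial pressure by the same factor. Δn_gas = 2 − 2 = 0, so Q is unchanged — no shift.
The forward reaction is exothermic. Lowering T favours the exothermic direction — shift to the right.
Only the nonzero effect(s) matter; the net shift is to the right.

right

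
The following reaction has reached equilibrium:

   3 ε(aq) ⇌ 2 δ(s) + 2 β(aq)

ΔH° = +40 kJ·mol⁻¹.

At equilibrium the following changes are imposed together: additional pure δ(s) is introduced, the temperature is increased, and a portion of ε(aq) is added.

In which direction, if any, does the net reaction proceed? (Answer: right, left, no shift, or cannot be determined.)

δ is a pure solid; its activity is 1 regardless of amount, so Q is unaffected — no shift from this change.
The forward reaction is endothermic. Raising T favours the endothermic direction — shift to the right.
Adding ε (aq), a reactant, drives the reaction to the right.
Only the nonzero effect(s) matter; the net shift is to the right.

right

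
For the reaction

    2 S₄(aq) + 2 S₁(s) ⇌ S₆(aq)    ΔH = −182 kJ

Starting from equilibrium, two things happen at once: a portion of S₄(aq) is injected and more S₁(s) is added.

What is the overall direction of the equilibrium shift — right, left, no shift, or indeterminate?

Adding S₄ (aq), a reactant, drives the reaction to the right.
S₁ is a pure solid; its activity is 1 regardless of amount, so Q is unaffected — no shift from this change.
Only the nonzero effect(s) matter; the net shift is to the right.

right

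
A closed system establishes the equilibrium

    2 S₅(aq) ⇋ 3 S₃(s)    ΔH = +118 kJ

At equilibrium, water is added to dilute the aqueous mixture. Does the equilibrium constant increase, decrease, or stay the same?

unchanged

The equilibrium constant depends only on temperature. This perturbation may move the position of equilibrium, but since T is unchanged, K itself is unchanged.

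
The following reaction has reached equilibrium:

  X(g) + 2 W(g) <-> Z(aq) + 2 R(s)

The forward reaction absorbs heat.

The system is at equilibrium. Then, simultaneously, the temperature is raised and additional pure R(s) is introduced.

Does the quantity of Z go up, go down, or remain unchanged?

The forward reaction is endothermic. Raising T favours the endothermic direction — shift to the right.
R is a pure solid; its activity is 1 regardless of amount, so Q is unaffected — no shift from this change.
The net shift is to the right. Z is a product, so its amount increases.

increases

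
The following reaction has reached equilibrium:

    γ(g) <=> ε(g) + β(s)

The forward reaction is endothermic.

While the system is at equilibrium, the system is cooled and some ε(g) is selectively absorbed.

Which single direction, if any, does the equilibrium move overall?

The forward reaction is endothermic. Lowering T favours the exothermic direction — shift to the left.
Removing ε (g), a product, drives the reaction to the right.
The individual effects push in opposite directions; without quantitative information the net direction cannot be determined.

cannot be determined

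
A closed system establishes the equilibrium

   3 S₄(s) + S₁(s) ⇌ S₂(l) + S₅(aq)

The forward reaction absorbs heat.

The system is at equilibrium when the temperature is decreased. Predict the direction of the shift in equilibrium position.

left

The forward reaction is endothermic. Lowering T favours the exothermic direction — shift to the left.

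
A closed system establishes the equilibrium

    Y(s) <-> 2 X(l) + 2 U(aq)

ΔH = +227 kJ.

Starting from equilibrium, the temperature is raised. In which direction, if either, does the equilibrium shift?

The forward reaction is endothermic. Raising T favours the endothermic direction — shift to the right.

right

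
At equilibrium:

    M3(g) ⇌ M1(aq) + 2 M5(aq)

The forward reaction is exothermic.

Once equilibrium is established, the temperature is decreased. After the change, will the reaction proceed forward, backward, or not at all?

The forward reaction is exothermic. Lowering T favours the exothermic direction — shift to the right.

right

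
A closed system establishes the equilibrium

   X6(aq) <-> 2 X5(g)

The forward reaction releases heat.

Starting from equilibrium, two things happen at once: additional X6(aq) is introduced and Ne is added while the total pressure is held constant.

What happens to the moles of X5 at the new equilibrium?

Adding X6 (aq), a reactant, drives the reaction to the right.
Adding inert gas at constant total pressure expands the volume and lowers every reacting partial pressure. With Δn_gas = 2 − 0 = +2, Q moves away from K toward the side with fewer gas moles, so the system shifts toward the side with more gas moles — to the right.
The net shift is to the right. X5 is a product, so its amount increases.

increases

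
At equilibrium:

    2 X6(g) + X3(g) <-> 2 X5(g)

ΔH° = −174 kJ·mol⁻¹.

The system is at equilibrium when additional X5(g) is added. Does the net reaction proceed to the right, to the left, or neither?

left

Adding X5 (g), a product, drives the reaction to the left.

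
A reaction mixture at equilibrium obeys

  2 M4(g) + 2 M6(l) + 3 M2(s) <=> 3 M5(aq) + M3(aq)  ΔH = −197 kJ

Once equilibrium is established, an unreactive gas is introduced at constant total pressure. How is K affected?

The equilibrium constant depends only on temperature. This perturbation may move the position of equilibrium, but since T is unchanged, K itself is unchanged.

unchanged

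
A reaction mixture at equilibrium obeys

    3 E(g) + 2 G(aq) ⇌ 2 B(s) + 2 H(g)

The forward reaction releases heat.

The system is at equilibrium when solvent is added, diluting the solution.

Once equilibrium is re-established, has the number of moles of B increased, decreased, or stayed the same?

Dilution lowers every aqueous concentration by the same factor. Δn_aq = 0 − 2 = -2, so the system shifts toward the side with more dissolved moles — to the left.
The net shift is to the left. B is a product, so its amount decreases.

decreases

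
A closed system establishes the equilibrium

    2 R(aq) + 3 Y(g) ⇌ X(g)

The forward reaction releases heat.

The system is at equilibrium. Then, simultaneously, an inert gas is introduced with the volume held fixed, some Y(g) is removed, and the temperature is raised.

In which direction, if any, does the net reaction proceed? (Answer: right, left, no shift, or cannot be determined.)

At constant volume, adding an inert gas leaves every reacting species' partial pressure unchanged, so Q is unchanged — no shift from this change.
Removing Y (g), a reactant, drives the reaction to the left.
The forward reaction is exothermic. Raising T favours the endothermic direction — shift to the left.
Only the nonzero effect(s) matter; the net shift is to the left.

left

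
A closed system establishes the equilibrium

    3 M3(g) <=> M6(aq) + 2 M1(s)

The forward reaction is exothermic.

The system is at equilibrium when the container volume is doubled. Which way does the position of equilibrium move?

Gas moles: reactants 3, products 0 (Δn_gas = -3). Expansion shifts the system toward the side with more moles of gas — to the left.

left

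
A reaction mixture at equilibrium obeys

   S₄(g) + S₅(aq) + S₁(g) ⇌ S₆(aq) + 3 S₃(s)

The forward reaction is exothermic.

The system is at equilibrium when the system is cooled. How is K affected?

K depends on temperature via the van 't Hoff relation. The forward reaction is exothermic, so lowering T increases K.

increases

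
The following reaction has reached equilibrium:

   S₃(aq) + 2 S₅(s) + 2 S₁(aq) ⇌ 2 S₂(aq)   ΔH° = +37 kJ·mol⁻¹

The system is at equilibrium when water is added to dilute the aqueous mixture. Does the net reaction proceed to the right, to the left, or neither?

left

Dilution lowers every aqueous concentration by the same factor. Δn_aq = 2 − 3 = -1, so the system shifts toward the side with more dissolved moles — to the left.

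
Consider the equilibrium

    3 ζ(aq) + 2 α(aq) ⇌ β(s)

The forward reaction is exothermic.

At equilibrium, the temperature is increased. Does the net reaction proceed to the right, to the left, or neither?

left

The forward reaction is exothermic. Raising T favours the endothermic direction — shift to the left.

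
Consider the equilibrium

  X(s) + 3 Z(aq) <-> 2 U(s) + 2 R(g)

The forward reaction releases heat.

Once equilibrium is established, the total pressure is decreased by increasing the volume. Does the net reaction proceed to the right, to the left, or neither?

Gas moles: reactants 0, products 2 (Δn_gas = +2). Expansion shifts the system toward the side with more moles of gas — to the right.

right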